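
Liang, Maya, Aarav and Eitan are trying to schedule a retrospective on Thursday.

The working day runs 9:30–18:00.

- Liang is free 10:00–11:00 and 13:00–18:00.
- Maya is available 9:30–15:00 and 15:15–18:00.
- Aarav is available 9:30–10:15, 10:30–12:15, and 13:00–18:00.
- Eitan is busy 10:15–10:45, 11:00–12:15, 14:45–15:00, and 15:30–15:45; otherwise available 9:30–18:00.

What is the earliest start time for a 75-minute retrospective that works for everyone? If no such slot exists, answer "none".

Eitan free within 09:30–18:00: 09:30–10:15, 10:45–11:00, 12:15–14:45, 15:00–15:30, 15:45–18:00.
Liang ∩ Maya: 10:00–11:00, 13:00–15:00, 15:15–18:00.
Liang ∩ Maya ∩ Aarav: 10:00–10:15, 10:30–11:00, 13:00–15:00, 15:15–18:00.
Liang ∩ Maya ∩ Aarav ∩ Eitan: 10:00–10:15, 10:45–11:00, 13:00–14:45, 15:15–15:30, 15:45–18:00.
Windows ≥ 75 min: 13:00–14:45, 15:45–18:00.
Earliest such window starts at 13:00.

13:00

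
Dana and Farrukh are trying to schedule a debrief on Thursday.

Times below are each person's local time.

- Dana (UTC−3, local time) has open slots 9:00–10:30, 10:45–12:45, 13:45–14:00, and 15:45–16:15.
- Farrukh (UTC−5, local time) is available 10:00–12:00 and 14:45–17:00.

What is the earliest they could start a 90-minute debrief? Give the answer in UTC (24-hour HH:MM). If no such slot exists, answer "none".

none

Dana → UTC: 12:00–13:30, 13:45–15:45, 16:45–17:00, 18:45–19:15.
Farrukh → UTC: 15:00–17:00, 19:45–22:00.
Dana ∩ Farrukh: 15:00–15:45, 16:45–17:00.
Windows ≥ 90 min: (none).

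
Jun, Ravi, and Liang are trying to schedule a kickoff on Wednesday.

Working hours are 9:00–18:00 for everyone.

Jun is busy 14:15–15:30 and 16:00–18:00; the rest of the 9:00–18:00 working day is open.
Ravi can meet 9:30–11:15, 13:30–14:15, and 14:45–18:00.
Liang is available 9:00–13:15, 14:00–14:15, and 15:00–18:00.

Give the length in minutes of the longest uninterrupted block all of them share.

105 minutes

Jun free within 09:00–18:00: 09:00–14:15, 15:30–16:00.
Jun ∩ Ravi: 09:30–11:15, 13:30–14:15, 15:30–16:00.
Jun ∩ Ravi ∩ Liang: 09:30–11:15, 14:00–14:15, 15:30–16:00.
Common window lengths: 105, 15, 30 min; longest is 105.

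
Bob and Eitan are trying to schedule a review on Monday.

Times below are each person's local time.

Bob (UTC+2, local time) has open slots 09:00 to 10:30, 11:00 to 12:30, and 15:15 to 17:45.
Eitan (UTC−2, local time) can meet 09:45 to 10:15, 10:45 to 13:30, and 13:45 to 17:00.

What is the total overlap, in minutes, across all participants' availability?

Bob → UTC: 07:00–08:30, 09:00–10:30, 13:15–15:45.
Eitan → UTC: 11:45–12:15, 12:45–15:30, 15:45–19:00.
Bob ∩ Eitan: 13:15–15:30.
Total common minutes: 135.

135 minutes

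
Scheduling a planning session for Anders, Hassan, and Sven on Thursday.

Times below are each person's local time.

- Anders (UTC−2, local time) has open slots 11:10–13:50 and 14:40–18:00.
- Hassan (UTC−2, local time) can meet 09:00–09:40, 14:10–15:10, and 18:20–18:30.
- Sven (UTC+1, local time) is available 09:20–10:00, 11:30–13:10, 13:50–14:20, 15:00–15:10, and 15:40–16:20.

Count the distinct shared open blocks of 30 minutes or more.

Anders → UTC: 13:10–15:50, 16:40–20:00.
Hassan → UTC: 11:00–11:40, 16:10–17:10, 20:20–20:30.
Sven → UTC: 08:20–09:00, 10:30–12:10, 12:50–13:20, 14:00–14:10, 14:40–15:20.
Anders ∩ Hassan: 16:40–17:10.
Anders ∩ Hassan ∩ Sven: (none).
Windows ≥ 30 min: (none).
That's 0 windows.

0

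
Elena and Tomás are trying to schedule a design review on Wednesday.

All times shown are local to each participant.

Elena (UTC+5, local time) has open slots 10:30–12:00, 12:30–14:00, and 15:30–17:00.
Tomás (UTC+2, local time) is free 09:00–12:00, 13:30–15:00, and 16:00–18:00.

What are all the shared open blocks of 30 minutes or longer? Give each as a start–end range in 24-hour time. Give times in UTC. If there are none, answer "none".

Elena → UTC: 05:30–07:00, 07:30–09:00, 10:30–12:00.
Tomás → UTC: 07:00–10:00, 11:30–13:00, 14:00–16:00.
Elena ∩ Tomás: 07:30–09:00, 11:30–12:00.
Windows ≥ 30 min: 07:30–09:00, 11:30–12:00.

07:30–09:00, 11:30–12:00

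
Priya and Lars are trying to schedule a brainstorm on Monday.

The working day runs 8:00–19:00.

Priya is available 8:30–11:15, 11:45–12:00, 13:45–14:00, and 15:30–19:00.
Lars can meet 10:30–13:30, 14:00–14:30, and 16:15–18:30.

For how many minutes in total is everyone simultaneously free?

Priya ∩ Lars: 10:30–11:15, 11:45–12:00, 16:15–18:30.
Total common minutes: 45 + 15 + 135 = 195.

195 minutes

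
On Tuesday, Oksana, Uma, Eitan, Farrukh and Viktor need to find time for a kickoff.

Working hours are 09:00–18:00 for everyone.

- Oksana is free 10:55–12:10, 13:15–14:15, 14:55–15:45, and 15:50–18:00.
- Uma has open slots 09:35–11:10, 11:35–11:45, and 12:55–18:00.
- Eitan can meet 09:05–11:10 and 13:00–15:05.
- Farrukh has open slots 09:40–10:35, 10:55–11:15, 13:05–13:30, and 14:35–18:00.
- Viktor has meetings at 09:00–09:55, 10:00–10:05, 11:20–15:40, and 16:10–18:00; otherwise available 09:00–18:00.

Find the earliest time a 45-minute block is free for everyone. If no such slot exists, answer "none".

Viktor free within 09:00–18:00: 09:55–10:00, 10:05–11:20, 15:40–16:10.
Oksana ∩ Uma: 10:55–11:10, 11:35–11:45, 13:15–14:15, 14:55–15:45, 15:50–18:00.
Oksana ∩ Uma ∩ Eitan: 10:55–11:10, 13:15–14:15, 14:55–15:05.
Oksana ∩ Uma ∩ Eitan ∩ Farrukh: 10:55–11:10, 13:15–13:30, 14:55–15:05.
Oksana ∩ Uma ∩ Eitan ∩ Farrukh ∩ Viktor: 10:55–11:10.
Windows ≥ 45 min: (none).

none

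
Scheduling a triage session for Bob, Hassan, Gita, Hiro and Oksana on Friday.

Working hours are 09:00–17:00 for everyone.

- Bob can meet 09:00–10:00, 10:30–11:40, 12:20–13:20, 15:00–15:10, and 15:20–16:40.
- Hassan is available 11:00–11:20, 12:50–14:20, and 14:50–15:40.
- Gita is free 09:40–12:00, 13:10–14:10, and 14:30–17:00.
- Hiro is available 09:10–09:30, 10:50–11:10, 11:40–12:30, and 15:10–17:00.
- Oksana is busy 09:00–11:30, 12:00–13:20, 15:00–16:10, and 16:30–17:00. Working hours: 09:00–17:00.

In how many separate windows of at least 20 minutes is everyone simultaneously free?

Oksana free within 09:00–17:00: 11:30–12:00, 13:20–15:00, 16:10–16:30.
Bob ∩ Hassan: 11:00–11:20, 12:50–13:20, 15:00–15:10, 15:20–15:40.
Bob ∩ Hassan ∩ Gita: 11:00–11:20, 13:10–13:20, 15:00–15:10, 15:20–15:40.
Bob ∩ Hassan ∩ Gita ∩ Hiro: 11:00–11:10, 15:20–15:40.
Bob ∩ Hassan ∩ Gita ∩ Hiro ∩ Oksana: (none).
Windows ≥ 20 min: (none).
That's 0 windows.

0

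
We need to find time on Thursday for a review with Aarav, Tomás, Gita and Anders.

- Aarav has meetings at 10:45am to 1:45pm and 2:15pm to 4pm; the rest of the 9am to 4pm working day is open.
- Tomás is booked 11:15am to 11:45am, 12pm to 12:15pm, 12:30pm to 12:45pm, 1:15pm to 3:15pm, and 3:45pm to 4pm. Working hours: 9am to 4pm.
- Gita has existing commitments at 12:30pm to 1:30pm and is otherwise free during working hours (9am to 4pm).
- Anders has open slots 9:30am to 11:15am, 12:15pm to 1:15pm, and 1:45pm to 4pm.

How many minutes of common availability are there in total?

75 minutes

Aarav free within 09:00–16:00: 09:00–10:45, 13:45–14:15.
Tomás free within 09:00–16:00: 09:00–11:15, 11:45–12:00, 12:15–12:30, 12:45–13:15, 15:15–15:45.
Gita free within 09:00–16:00: 09:00–12:30, 13:30–16:00.
Aarav ∩ Tomás: 09:00–10:45.
Aarav ∩ Tomás ∩ Gita: 09:00–10:45.
Aarav ∩ Tomás ∩ Gita ∩ Anders: 09:30–10:45.
Total common minutes: 75.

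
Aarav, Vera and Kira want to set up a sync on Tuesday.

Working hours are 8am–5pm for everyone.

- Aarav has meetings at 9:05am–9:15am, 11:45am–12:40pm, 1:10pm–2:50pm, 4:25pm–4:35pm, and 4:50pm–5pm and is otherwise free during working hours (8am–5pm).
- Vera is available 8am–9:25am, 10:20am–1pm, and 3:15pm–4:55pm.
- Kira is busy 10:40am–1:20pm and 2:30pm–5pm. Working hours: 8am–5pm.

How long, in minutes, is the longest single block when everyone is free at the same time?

65 minutes

Aarav free within 08:00–17:00: 08:00–09:05, 09:15–11:45, 12:40–13:10, 14:50–16:25, 16:35–16:50.
Kira free within 08:00–17:00: 08:00–10:40, 13:20–14:30.
Aarav ∩ Vera: 08:00–09:05, 09:15–09:25, 10:20–11:45, 12:40–13:00, 15:15–16:25, 16:35–16:50.
Aarav ∩ Vera ∩ Kira: 08:00–09:05, 09:15–09:25, 10:20–10:40.
Common window lengths: 65, 10, 20 min; longest is 65.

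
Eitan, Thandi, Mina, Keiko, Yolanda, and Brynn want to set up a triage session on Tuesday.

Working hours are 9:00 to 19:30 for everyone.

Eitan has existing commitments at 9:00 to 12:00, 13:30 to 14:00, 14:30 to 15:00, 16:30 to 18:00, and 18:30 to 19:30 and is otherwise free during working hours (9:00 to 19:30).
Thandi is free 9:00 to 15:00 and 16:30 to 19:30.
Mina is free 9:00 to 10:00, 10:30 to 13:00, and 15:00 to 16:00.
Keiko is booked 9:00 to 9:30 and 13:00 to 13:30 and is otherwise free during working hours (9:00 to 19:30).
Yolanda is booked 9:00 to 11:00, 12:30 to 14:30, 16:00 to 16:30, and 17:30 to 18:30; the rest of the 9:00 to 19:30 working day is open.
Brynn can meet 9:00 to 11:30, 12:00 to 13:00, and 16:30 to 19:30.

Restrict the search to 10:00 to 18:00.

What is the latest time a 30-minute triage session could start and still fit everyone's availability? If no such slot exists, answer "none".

12:00

Eitan free within 09:00–19:30: 12:00–13:30, 14:00–14:30, 15:00–16:30, 18:00–18:30.
Keiko free within 09:00–19:30: 09:30–13:00, 13:30–19:30.
Yolanda free within 09:00–19:30: 11:00–12:30, 14:30–16:00, 16:30–17:30, 18:30–19:30.
Eitan ∩ Thandi: 12:00–13:30, 14:00–14:30, 18:00–18:30.
Eitan ∩ Thandi ∩ Mina: 12:00–13:00.
Eitan ∩ Thandi ∩ Mina ∩ Keiko: 12:00–13:00.
Eitan ∩ Thandi ∩ Mina ∩ Keiko ∩ Yolanda: 12:00–12:30.
Eitan ∩ Thandi ∩ Mina ∩ Keiko ∩ Yolanda ∩ Brynn: 12:00–12:30.
Restricted to 10:00–18:00: 12:00–12:30.
Windows ≥ 30 min: 12:00–12:30.
Latest start in the last window 12:00–12:30 is 12:30 − 30 min = 12:00.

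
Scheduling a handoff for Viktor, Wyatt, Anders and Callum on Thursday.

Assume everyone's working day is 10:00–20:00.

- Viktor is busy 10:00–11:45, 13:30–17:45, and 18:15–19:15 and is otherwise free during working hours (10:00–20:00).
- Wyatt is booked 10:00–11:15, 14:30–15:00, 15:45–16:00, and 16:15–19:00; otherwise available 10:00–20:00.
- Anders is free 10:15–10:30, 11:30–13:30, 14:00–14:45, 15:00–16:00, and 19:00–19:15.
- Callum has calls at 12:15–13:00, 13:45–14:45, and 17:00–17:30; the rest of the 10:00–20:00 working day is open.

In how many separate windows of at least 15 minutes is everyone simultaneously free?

Viktor free within 10:00–20:00: 11:45–13:30, 17:45–18:15, 19:15–20:00.
Wyatt free within 10:00–20:00: 11:15–14:30, 15:00–15:45, 16:00–16:15, 19:00–20:00.
Callum free within 10:00–20:00: 10:00–12:15, 13:00–13:45, 14:45–17:00, 17:30–20:00.
Viktor ∩ Wyatt: 11:45–13:30, 19:15–20:00.
Viktor ∩ Wyatt ∩ Anders: 11:45–13:30.
Viktor ∩ Wyatt ∩ Anders ∩ Callum: 11:45–12:15, 13:00–13:30.
Windows ≥ 15 min: 11:45–12:15, 13:00–13:30.
That's 2 windows.

2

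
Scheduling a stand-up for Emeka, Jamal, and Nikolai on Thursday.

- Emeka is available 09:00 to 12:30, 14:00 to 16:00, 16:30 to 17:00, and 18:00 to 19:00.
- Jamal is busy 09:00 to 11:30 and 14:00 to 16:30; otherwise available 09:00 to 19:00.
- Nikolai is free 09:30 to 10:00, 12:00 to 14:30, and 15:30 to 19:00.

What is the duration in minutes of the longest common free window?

60 minutes

Jamal free within 09:00–19:00: 11:30–14:00, 16:30–19:00.
Emeka ∩ Jamal: 11:30–12:30, 16:30–17:00, 18:00–19:00.
Emeka ∩ Jamal ∩ Nikolai: 12:00–12:30, 16:30–17:00, 18:00–19:00.
Common window lengths: 30, 30, 60 min; longest is 60.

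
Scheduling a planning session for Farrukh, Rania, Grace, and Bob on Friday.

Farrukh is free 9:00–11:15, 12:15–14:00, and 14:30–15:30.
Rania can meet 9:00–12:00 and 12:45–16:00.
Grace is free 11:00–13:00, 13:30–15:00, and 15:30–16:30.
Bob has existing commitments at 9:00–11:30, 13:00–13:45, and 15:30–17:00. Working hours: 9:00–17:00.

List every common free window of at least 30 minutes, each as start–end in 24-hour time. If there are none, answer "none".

14:30–15:00

Bob free within 09:00–17:00: 11:30–13:00, 13:45–15:30.
Farrukh ∩ Rania: 09:00–11:15, 12:45–14:00, 14:30–15:30.
Farrukh ∩ Rania ∩ Grace: 11:00–11:15, 12:45–13:00, 13:30–14:00, 14:30–15:00.
Farrukh ∩ Rania ∩ Grace ∩ Bob: 12:45–13:00, 13:45–14:00, 14:30–15:00.
Windows ≥ 30 min: 14:30–15:00.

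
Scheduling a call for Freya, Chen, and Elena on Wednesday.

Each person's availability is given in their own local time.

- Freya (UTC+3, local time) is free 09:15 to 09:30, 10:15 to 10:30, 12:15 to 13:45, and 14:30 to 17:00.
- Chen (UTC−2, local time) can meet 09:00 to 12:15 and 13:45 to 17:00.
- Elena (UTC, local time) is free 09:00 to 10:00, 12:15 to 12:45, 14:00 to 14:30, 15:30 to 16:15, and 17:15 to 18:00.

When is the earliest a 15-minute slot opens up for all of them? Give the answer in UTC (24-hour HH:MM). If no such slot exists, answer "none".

12:15

Freya → UTC: 06:15–06:30, 07:15–07:30, 09:15–10:45, 11:30–14:00.
Chen → UTC: 11:00–14:15, 15:45–19:00.
Elena → UTC: 09:00–10:00, 12:15–12:45, 14:00–14:30, 15:30–16:15, 17:15–18:00.
Freya ∩ Chen: 11:30–14:00.
Freya ∩ Chen ∩ Elena: 12:15–12:45.
Windows ≥ 15 min: 12:15–12:45.
Earliest such window starts at 12:15.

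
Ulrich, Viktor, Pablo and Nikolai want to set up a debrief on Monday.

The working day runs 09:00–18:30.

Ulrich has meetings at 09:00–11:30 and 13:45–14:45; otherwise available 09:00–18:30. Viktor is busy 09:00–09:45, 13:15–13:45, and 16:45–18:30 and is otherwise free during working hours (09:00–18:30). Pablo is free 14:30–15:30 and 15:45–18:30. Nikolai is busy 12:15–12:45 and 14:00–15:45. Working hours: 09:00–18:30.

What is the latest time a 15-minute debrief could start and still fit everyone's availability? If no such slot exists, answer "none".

16:30

Ulrich free within 09:00–18:30: 11:30–13:45, 14:45–18:30.
Viktor free within 09:00–18:30: 09:45–13:15, 13:45–16:45.
Nikolai free within 09:00–18:30: 09:00–12:15, 12:45–14:00, 15:45–18:30.
Ulrich ∩ Viktor: 11:30–13:15, 14:45–16:45.
Ulrich ∩ Viktor ∩ Pablo: 14:45–15:30, 15:45–16:45.
Ulrich ∩ Viktor ∩ Pablo ∩ Nikolai: 15:45–16:45.
Windows ≥ 15 min: 15:45–16:45.
Latest start in the last window 15:45–16:45 is 16:45 − 15 min = 16:30.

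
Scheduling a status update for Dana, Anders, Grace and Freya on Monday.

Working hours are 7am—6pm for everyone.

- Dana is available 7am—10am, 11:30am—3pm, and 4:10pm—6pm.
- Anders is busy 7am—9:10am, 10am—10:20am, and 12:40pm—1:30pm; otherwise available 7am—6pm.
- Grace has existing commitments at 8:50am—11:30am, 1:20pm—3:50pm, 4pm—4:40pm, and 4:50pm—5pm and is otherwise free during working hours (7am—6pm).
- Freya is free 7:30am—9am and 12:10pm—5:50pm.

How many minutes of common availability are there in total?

Anders free within 07:00–18:00: 09:10–10:00, 10:20–12:40, 13:30–18:00.
Grace free within 07:00–18:00: 07:00–08:50, 11:30–13:20, 15:50–16:00, 16:40–16:50, 17:00–18:00.
Dana ∩ Anders: 09:10–10:00, 11:30–12:40, 13:30–15:00, 16:10–18:00.
Dana ∩ Anders ∩ Grace: 11:30–12:40, 16:40–16:50, 17:00–18:00.
Dana ∩ Anders ∩ Grace ∩ Freya: 12:10–12:40, 16:40–16:50, 17:00–17:50.
Total common minutes: 30 + 10 + 50 = 90.

90 minutes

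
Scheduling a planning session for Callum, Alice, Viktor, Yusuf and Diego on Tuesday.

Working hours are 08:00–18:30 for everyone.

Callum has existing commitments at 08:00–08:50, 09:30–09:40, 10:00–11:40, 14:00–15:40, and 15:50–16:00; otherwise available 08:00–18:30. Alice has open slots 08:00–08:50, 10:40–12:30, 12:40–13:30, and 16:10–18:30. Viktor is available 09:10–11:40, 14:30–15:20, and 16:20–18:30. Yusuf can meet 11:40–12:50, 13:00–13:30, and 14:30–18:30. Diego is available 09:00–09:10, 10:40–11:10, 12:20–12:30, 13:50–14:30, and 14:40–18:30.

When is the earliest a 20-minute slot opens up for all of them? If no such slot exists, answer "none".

16:20

Callum free within 08:00–18:30: 08:50–09:30, 09:40–10:00, 11:40–14:00, 15:40–15:50, 16:00–18:30.
Callum ∩ Alice: 11:40–12:30, 12:40–13:30, 16:10–18:30.
Callum ∩ Alice ∩ Viktor: 16:20–18:30.
Callum ∩ Alice ∩ Viktor ∩ Yusuf: 16:20–18:30.
Callum ∩ Alice ∩ Viktor ∩ Yusuf ∩ Diego: 16:20–18:30.
Windows ≥ 20 min: 16:20–18:30.
Earliest such window starts at 16:20.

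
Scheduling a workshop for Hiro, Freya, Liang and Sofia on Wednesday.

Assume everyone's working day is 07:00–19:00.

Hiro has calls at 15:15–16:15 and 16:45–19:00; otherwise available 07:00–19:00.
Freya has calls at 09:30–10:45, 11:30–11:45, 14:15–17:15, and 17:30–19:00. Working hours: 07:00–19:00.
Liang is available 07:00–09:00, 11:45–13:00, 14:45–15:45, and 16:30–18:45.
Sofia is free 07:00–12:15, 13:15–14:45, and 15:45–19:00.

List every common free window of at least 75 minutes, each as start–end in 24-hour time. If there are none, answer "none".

07:00–09:00

Hiro free within 07:00–19:00: 07:00–15:15, 16:15–16:45.
Freya free within 07:00–19:00: 07:00–09:30, 10:45–11:30, 11:45–14:15, 17:15–17:30.
Hiro ∩ Freya: 07:00–09:30, 10:45–11:30, 11:45–14:15.
Hiro ∩ Freya ∩ Liang: 07:00–09:00, 11:45–13:00.
Hiro ∩ Freya ∩ Liang ∩ Sofia: 07:00–09:00, 11:45–12:15.
Windows ≥ 75 min: 07:00–09:00.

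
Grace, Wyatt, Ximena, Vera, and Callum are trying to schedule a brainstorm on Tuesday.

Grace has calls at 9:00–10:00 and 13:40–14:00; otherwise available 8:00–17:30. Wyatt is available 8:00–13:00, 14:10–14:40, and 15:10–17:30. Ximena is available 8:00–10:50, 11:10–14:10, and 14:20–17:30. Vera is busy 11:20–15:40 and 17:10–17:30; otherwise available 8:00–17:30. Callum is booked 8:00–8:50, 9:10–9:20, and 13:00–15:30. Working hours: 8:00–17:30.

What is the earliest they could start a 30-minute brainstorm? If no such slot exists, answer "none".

10:00

Grace free within 08:00–17:30: 08:00–09:00, 10:00–13:40, 14:00–17:30.
Vera free within 08:00–17:30: 08:00–11:20, 15:40–17:10.
Callum free within 08:00–17:30: 08:50–09:10, 09:20–13:00, 15:30–17:30.
Grace ∩ Wyatt: 08:00–09:00, 10:00–13:00, 14:10–14:40, 15:10–17:30.
Grace ∩ Wyatt ∩ Ximena: 08:00–09:00, 10:00–10:50, 11:10–13:00, 14:20–14:40, 15:10–17:30.
Grace ∩ Wyatt ∩ Ximena ∩ Vera: 08:00–09:00, 10:00–10:50, 11:10–11:20, 15:40–17:10.
Grace ∩ Wyatt ∩ Ximena ∩ Vera ∩ Callum: 08:50–09:00, 10:00–10:50, 11:10–11:20, 15:40–17:10.
Windows ≥ 30 min: 10:00–10:50, 15:40–17:10.
Earliest such window starts at 10:00.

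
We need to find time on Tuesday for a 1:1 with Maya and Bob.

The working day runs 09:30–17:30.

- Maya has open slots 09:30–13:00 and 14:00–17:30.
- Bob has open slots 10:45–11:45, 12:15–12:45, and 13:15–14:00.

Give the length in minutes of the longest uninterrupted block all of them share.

60 minutes

Maya ∩ Bob: 10:45–11:45, 12:15–12:45.
Common window lengths: 60, 30 min; longest is 60.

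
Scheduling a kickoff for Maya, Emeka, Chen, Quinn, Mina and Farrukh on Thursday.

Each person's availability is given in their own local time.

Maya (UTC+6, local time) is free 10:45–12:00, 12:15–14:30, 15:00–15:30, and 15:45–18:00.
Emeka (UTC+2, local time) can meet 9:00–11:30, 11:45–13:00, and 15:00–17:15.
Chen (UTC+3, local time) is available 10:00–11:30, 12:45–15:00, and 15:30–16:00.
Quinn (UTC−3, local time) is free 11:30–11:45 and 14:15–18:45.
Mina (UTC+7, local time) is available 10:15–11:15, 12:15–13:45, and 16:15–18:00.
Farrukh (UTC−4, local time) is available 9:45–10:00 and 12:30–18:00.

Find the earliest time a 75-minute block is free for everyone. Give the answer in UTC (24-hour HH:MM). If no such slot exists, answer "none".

Maya → UTC: 04:45–06:00, 06:15–08:30, 09:00–09:30, 09:45–12:00.
Emeka → UTC: 07:00–09:30, 09:45–11:00, 13:00–15:15.
Chen → UTC: 07:00–08:30, 09:45–12:00, 12:30–13:00.
Quinn → UTC: 14:30–14:45, 17:15–21:45.
Mina → UTC: 03:15–04:15, 05:15–06:45, 09:15–11:00.
Farrukh → UTC: 13:45–14:00, 16:30–22:00.
Maya ∩ Emeka: 07:00–08:30, 09:00–09:30, 09:45–11:00.
Maya ∩ Emeka ∩ Chen: 07:00–08:30, 09:45–11:00.
Maya ∩ Emeka ∩ Chen ∩ Quinn: (none).
Maya ∩ Emeka ∩ Chen ∩ Quinn ∩ Mina: (none).
Maya ∩ Emeka ∩ Chen ∩ Quinn ∩ Mina ∩ Farrukh: (none).
Windows ≥ 75 min: (none).

none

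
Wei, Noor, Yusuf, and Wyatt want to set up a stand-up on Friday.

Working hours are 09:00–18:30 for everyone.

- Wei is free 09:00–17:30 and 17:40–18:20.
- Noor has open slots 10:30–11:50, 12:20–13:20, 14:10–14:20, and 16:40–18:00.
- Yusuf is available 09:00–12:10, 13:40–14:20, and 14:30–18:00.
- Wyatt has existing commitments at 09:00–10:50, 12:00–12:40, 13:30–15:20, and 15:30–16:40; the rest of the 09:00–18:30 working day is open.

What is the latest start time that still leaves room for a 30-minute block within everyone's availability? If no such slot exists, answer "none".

17:00

Wyatt free within 09:00–18:30: 10:50–12:00, 12:40–13:30, 15:20–15:30, 16:40–18:30.
Wei ∩ Noor: 10:30–11:50, 12:20–13:20, 14:10–14:20, 16:40–17:30, 17:40–18:00.
Wei ∩ Noor ∩ Yusuf: 10:30–11:50, 14:10–14:20, 16:40–17:30, 17:40–18:00.
Wei ∩ Noor ∩ Yusuf ∩ Wyatt: 10:50–11:50, 16:40–17:30, 17:40–18:00.
Windows ≥ 30 min: 10:50–11:50, 16:40–17:30.
Latest start in the last window 16:40–17:30 is 17:30 − 30 min = 17:00.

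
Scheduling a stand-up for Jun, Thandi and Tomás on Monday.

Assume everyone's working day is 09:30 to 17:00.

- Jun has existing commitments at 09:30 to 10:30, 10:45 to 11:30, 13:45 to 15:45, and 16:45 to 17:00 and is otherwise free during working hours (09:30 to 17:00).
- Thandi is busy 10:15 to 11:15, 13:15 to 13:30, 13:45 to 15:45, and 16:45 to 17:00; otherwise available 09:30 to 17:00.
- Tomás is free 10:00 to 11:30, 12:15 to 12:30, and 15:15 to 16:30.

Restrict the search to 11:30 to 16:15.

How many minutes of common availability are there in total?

45 minutes

Jun free within 09:30–17:00: 10:30–10:45, 11:30–13:45, 15:45–16:45.
Thandi free within 09:30–17:00: 09:30–10:15, 11:15–13:15, 13:30–13:45, 15:45–16:45.
Jun ∩ Thandi: 11:30–13:15, 13:30–13:45, 15:45–16:45.
Jun ∩ Thandi ∩ Tomás: 12:15–12:30, 15:45–16:30.
Restricted to 11:30–16:15: 12:15–12:30, 15:45–16:15.
Total common minutes: 15 + 30 = 45.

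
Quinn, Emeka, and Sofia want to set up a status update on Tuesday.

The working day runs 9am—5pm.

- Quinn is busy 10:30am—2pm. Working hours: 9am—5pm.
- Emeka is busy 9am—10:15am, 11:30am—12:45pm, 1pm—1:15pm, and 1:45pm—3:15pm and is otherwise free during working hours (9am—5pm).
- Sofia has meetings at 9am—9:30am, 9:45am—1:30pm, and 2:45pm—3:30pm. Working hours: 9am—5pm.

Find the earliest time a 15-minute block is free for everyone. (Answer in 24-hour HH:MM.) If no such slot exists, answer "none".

15:30

Quinn free within 09:00–17:00: 09:00–10:30, 14:00–17:00.
Emeka free within 09:00–17:00: 10:15–11:30, 12:45–13:00, 13:15–13:45, 15:15–17:00.
Sofia free within 09:00–17:00: 09:30–09:45, 13:30–14:45, 15:30–17:00.
Quinn ∩ Emeka: 10:15–10:30, 15:15–17:00.
Quinn ∩ Emeka ∩ Sofia: 15:30–17:00.
Windows ≥ 15 min: 15:30–17:00.
Earliest such window starts at 15:30.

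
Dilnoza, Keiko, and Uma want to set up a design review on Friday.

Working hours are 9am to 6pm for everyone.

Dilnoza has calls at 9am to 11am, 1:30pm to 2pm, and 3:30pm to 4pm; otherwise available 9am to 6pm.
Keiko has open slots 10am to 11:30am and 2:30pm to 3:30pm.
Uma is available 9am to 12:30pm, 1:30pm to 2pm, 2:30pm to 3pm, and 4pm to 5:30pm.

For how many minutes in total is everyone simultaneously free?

60 minutes

Dilnoza free within 09:00–18:00: 11:00–13:30, 14:00–15:30, 16:00–18:00.
Dilnoza ∩ Keiko: 11:00–11:30, 14:30–15:30.
Dilnoza ∩ Keiko ∩ Uma: 11:00–11:30, 14:30–15:00.
Total common minutes: 30 + 30 = 60.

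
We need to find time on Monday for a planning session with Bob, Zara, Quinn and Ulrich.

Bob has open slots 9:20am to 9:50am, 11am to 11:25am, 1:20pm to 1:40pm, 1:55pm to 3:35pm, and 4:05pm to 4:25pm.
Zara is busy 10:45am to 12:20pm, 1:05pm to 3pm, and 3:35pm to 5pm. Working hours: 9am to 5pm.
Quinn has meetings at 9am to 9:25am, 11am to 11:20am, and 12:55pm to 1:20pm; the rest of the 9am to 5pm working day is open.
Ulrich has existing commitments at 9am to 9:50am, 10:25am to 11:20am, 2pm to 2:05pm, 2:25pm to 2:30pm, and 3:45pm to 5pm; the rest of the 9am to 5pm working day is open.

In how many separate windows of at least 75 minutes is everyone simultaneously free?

Zara free within 09:00–17:00: 09:00–10:45, 12:20–13:05, 15:00–15:35.
Quinn free within 09:00–17:00: 09:25–11:00, 11:20–12:55, 13:20–17:00.
Ulrich free within 09:00–17:00: 09:50–10:25, 11:20–14:00, 14:05–14:25, 14:30–15:45.
Bob ∩ Zara: 09:20–09:50, 15:00–15:35.
Bob ∩ Zara ∩ Quinn: 09:25–09:50, 15:00–15:35.
Bob ∩ Zara ∩ Quinn ∩ Ulrich: 15:00–15:35.
Windows ≥ 75 min: (none).
That's 0 windows.

0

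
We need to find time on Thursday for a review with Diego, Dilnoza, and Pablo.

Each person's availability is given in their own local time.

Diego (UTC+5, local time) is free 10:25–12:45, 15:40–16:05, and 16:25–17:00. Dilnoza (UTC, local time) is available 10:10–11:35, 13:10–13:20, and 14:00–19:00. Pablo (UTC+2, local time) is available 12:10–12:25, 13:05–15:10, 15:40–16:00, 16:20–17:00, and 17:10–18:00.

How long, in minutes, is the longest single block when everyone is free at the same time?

Diego → UTC: 05:25–07:45, 10:40–11:05, 11:25–12:00.
Dilnoza → UTC: 10:10–11:35, 13:10–13:20, 14:00–19:00.
Pablo → UTC: 10:10–10:25, 11:05–13:10, 13:40–14:00, 14:20–15:00, 15:10–16:00.
Diego ∩ Dilnoza: 10:40–11:05, 11:25–11:35.
Diego ∩ Dilnoza ∩ Pablo: 11:25–11:35.
Single common window of 10 minutes.

10 minutes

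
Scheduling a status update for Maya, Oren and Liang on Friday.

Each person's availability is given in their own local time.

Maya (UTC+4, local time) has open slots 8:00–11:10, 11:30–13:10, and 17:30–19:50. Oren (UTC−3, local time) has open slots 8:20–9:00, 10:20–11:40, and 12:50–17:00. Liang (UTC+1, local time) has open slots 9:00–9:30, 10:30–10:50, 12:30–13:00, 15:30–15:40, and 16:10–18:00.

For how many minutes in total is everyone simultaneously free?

10 minutes

Maya → UTC: 04:00–07:10, 07:30–09:10, 13:30–15:50.
Oren → UTC: 11:20–12:00, 13:20–14:40, 15:50–20:00.
Liang → UTC: 08:00–08:30, 09:30–09:50, 11:30–12:00, 14:30–14:40, 15:10–17:00.
Maya ∩ Oren: 13:30–14:40.
Maya ∩ Oren ∩ Liang: 14:30–14:40.
Total common minutes: 10.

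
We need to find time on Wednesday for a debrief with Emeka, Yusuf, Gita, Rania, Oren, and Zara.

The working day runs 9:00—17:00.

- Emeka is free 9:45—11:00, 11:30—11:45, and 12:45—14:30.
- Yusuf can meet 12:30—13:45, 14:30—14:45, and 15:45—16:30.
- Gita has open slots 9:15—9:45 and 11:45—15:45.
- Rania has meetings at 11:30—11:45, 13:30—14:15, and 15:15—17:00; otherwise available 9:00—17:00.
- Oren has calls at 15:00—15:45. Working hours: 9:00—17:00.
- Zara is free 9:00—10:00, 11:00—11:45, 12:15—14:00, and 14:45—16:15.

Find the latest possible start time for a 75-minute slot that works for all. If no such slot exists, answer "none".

none

Rania free within 09:00–17:00: 09:00–11:30, 11:45–13:30, 14:15–15:15.
Oren free within 09:00–17:00: 09:00–15:00, 15:45–17:00.
Emeka ∩ Yusuf: 12:45–13:45.
Emeka ∩ Yusuf ∩ Gita: 12:45–13:45.
Emeka ∩ Yusuf ∩ Gita ∩ Rania: 12:45–13:30.
Emeka ∩ Yusuf ∩ Gita ∩ Rania ∩ Oren: 12:45–13:30.
Emeka ∩ Yusuf ∩ Gita ∩ Rania ∩ Oren ∩ Zara: 12:45–13:30.
Windows ≥ 75 min: (none).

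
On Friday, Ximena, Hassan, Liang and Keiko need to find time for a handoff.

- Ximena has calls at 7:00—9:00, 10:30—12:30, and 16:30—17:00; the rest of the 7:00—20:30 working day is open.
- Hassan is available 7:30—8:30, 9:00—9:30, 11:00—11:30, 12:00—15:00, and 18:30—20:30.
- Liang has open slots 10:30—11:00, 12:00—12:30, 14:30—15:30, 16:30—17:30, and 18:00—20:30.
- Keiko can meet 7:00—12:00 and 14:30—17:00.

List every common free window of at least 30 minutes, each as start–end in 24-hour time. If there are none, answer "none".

Ximena free within 07:00–20:30: 09:00–10:30, 12:30–16:30, 17:00–20:30.
Ximena ∩ Hassan: 09:00–09:30, 12:30–15:00, 18:30–20:30.
Ximena ∩ Hassan ∩ Liang: 14:30–15:00, 18:30–20:30.
Ximena ∩ Hassan ∩ Liang ∩ Keiko: 14:30–15:00.
Windows ≥ 30 min: 14:30–15:00.

14:30–15:00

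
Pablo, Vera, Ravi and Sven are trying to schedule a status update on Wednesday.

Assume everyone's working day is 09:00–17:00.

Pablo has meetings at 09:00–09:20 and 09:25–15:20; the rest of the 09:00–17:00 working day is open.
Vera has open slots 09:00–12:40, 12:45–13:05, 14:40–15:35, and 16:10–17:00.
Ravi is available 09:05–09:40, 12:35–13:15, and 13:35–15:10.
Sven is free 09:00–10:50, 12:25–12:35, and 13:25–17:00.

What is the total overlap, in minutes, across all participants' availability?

Pablo free within 09:00–17:00: 09:20–09:25, 15:20–17:00.
Pablo ∩ Vera: 09:20–09:25, 15:20–15:35, 16:10–17:00.
Pablo ∩ Vera ∩ Ravi: 09:20–09:25.
Pablo ∩ Vera ∩ Ravi ∩ Sven: 09:20–09:25.
Total common minutes: 5.

5 minutes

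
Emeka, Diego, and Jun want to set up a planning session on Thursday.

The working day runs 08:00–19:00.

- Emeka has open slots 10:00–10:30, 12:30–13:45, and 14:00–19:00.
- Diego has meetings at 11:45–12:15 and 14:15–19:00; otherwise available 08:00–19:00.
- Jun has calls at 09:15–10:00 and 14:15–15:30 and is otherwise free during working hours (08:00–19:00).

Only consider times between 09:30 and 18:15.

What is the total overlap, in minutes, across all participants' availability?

Diego free within 08:00–19:00: 08:00–11:45, 12:15–14:15.
Jun free within 08:00–19:00: 08:00–09:15, 10:00–14:15, 15:30–19:00.
Emeka ∩ Diego: 10:00–10:30, 12:30–13:45, 14:00–14:15.
Emeka ∩ Diego ∩ Jun: 10:00–10:30, 12:30–13:45, 14:00–14:15.
Restricted to 09:30–18:15: 10:00–10:30, 12:30–13:45, 14:00–14:15.
Total common minutes: 30 + 75 + 15 = 120.

120 minutes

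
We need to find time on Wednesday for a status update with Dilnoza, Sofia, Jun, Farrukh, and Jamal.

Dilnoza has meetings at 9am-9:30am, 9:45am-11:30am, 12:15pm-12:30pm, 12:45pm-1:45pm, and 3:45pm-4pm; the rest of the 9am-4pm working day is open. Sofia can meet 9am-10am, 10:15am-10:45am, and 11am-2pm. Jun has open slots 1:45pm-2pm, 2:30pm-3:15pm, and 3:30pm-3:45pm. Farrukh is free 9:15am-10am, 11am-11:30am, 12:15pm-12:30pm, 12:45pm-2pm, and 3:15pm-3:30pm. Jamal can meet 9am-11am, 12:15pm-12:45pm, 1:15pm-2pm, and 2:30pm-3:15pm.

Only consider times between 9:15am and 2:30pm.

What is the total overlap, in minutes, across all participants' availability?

15 minutes

Dilnoza free within 09:00–16:00: 09:30–09:45, 11:30–12:15, 12:30–12:45, 13:45–15:45.
Dilnoza ∩ Sofia: 09:30–09:45, 11:30–12:15, 12:30–12:45, 13:45–14:00.
Dilnoza ∩ Sofia ∩ Jun: 13:45–14:00.
Dilnoza ∩ Sofia ∩ Jun ∩ Farrukh: 13:45–14:00.
Dilnoza ∩ Sofia ∩ Jun ∩ Farrukh ∩ Jamal: 13:45–14:00.
Restricted to 09:15–14:30: 13:45–14:00.
Total common minutes: 15.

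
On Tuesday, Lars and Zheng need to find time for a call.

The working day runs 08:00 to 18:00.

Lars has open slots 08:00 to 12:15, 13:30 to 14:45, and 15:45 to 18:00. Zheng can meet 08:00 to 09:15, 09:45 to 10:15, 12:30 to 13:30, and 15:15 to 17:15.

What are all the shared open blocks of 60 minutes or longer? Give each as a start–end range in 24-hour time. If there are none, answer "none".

Lars ∩ Zheng: 08:00–09:15, 09:45–10:15, 15:45–17:15.
Windows ≥ 60 min: 08:00–09:15, 15:45–17:15.

08:00–09:15, 15:45–17:15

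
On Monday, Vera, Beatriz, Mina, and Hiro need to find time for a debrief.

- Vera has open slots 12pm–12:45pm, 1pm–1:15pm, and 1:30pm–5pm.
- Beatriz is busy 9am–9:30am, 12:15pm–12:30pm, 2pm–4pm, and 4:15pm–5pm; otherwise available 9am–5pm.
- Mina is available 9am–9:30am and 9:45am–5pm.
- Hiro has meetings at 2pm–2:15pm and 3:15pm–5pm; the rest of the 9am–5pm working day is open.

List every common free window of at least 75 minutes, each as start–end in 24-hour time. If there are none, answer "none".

Beatriz free within 09:00–17:00: 09:30–12:15, 12:30–14:00, 16:00–16:15.
Hiro free within 09:00–17:00: 09:00–14:00, 14:15–15:15.
Vera ∩ Beatriz: 12:00–12:15, 12:30–12:45, 13:00–13:15, 13:30–14:00, 16:00–16:15.
Vera ∩ Beatriz ∩ Mina: 12:00–12:15, 12:30–12:45, 13:00–13:15, 13:30–14:00, 16:00–16:15.
Vera ∩ Beatriz ∩ Mina ∩ Hiro: 12:00–12:15, 12:30–12:45, 13:00–13:15, 13:30–14:00.
Windows ≥ 75 min: (none).

none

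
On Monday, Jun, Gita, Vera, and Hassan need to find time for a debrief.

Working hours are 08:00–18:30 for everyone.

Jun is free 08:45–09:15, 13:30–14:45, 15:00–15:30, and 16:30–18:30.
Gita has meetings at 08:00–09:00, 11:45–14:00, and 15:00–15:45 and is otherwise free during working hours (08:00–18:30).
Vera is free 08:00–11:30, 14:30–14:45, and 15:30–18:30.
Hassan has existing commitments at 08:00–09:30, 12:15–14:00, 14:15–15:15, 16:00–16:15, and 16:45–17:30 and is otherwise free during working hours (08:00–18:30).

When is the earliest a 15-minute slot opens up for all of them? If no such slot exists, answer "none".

16:30

Gita free within 08:00–18:30: 09:00–11:45, 14:00–15:00, 15:45–18:30.
Hassan free within 08:00–18:30: 09:30–12:15, 14:00–14:15, 15:15–16:00, 16:15–16:45, 17:30–18:30.
Jun ∩ Gita: 09:00–09:15, 14:00–14:45, 16:30–18:30.
Jun ∩ Gita ∩ Vera: 09:00–09:15, 14:30–14:45, 16:30–18:30.
Jun ∩ Gita ∩ Vera ∩ Hassan: 16:30–16:45, 17:30–18:30.
Windows ≥ 15 min: 16:30–16:45, 17:30–18:30.
Earliest such window starts at 16:30.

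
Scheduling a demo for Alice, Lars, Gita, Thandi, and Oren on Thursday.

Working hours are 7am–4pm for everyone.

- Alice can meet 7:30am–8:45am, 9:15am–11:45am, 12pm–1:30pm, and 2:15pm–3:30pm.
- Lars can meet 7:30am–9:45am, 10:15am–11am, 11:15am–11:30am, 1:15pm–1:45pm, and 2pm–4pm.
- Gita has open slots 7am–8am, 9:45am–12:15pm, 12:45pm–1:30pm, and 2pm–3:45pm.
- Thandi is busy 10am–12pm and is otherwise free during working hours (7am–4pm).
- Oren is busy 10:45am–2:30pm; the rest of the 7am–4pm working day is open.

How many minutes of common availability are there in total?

90 minutes

Thandi free within 07:00–16:00: 07:00–10:00, 12:00–16:00.
Oren free within 07:00–16:00: 07:00–10:45, 14:30–16:00.
Alice ∩ Lars: 07:30–08:45, 09:15–09:45, 10:15–11:00, 11:15–11:30, 13:15–13:30, 14:15–15:30.
Alice ∩ Lars ∩ Gita: 07:30–08:00, 10:15–11:00, 11:15–11:30, 13:15–13:30, 14:15–15:30.
Alice ∩ Lars ∩ Gita ∩ Thandi: 07:30–08:00, 13:15–13:30, 14:15–15:30.
Alice ∩ Lars ∩ Gita ∩ Thandi ∩ Oren: 07:30–08:00, 14:30–15:30.
Total common minutes: 30 + 60 = 90.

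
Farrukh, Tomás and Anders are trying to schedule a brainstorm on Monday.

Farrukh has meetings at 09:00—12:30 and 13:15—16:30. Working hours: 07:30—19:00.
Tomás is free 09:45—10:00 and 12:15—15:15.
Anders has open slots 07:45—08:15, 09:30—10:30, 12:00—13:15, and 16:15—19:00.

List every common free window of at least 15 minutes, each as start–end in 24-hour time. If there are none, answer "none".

Farrukh free within 07:30–19:00: 07:30–09:00, 12:30–13:15, 16:30–19:00.
Farrukh ∩ Tomás: 12:30–13:15.
Farrukh ∩ Tomás ∩ Anders: 12:30–13:15.
Windows ≥ 15 min: 12:30–13:15.

12:30–13:15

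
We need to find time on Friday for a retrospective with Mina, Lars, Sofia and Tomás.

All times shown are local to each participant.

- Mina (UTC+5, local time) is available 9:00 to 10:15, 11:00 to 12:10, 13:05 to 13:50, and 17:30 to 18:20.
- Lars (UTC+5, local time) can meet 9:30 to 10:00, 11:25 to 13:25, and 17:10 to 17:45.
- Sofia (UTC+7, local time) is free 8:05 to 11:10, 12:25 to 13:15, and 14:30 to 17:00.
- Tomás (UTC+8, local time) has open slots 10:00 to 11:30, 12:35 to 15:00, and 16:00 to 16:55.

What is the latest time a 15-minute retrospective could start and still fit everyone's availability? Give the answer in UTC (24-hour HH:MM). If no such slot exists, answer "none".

Mina → UTC: 04:00–05:15, 06:00–07:10, 08:05–08:50, 12:30–13:20.
Lars → UTC: 04:30–05:00, 06:25–08:25, 12:10–12:45.
Sofia → UTC: 01:05–04:10, 05:25–06:15, 07:30–10:00.
Tomás → UTC: 02:00–03:30, 04:35–07:00, 08:00–08:55.
Mina ∩ Lars: 04:30–05:00, 06:25–07:10, 08:05–08:25, 12:30–12:45.
Mina ∩ Lars ∩ Sofia: 08:05–08:25.
Mina ∩ Lars ∩ Sofia ∩ Tomás: 08:05–08:25.
Windows ≥ 15 min: 08:05–08:25.
Latest start in the last window 08:05–08:25 is 08:25 − 15 min = 08:10.

08:10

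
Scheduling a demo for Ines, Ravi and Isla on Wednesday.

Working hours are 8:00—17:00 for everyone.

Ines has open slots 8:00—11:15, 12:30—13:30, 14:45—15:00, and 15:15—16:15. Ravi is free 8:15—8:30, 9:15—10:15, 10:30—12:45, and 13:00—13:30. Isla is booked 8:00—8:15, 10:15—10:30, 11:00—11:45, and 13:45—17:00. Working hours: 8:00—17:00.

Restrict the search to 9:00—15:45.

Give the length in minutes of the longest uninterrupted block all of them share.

Isla free within 08:00–17:00: 08:15–10:15, 10:30–11:00, 11:45–13:45.
Ines ∩ Ravi: 08:15–08:30, 09:15–10:15, 10:30–11:15, 12:30–12:45, 13:00–13:30.
Ines ∩ Ravi ∩ Isla: 08:15–08:30, 09:15–10:15, 10:30–11:00, 12:30–12:45, 13:00–13:30.
Restricted to 09:00–15:45: 09:15–10:15, 10:30–11:00, 12:30–12:45, 13:00–13:30.
Common window lengths: 60, 30, 15, 30 min; longest is 60.

60 minutes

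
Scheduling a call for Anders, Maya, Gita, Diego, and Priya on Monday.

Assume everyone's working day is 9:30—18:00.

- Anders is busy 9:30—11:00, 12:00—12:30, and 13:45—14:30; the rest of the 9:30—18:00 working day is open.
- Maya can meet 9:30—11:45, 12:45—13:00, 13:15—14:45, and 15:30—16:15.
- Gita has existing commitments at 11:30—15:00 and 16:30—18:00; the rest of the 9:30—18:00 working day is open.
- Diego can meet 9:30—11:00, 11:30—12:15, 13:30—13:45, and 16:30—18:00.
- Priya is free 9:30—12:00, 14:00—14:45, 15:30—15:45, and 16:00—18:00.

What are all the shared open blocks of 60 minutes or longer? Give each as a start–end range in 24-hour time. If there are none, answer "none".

Anders free within 09:30–18:00: 11:00–12:00, 12:30–13:45, 14:30–18:00.
Gita free within 09:30–18:00: 09:30–11:30, 15:00–16:30.
Anders ∩ Maya: 11:00–11:45, 12:45–13:00, 13:15–13:45, 14:30–14:45, 15:30–16:15.
Anders ∩ Maya ∩ Gita: 11:00–11:30, 15:30–16:15.
Anders ∩ Maya ∩ Gita ∩ Diego: (none).
Anders ∩ Maya ∩ Gita ∩ Diego ∩ Priya: (none).
Windows ≥ 60 min: (none).

none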